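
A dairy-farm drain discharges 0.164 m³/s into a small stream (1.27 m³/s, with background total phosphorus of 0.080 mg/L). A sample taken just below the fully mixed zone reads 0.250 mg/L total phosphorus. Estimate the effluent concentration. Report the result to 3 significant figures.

1.57 mg/L

Mass balance: 1.270·0.08000 + 0.1640·Cₑ = 1.434·0.2500
→ Cₑ = (1.434·0.2500 − 1.270·0.08000) / 0.1640 = 1.566 mg/L.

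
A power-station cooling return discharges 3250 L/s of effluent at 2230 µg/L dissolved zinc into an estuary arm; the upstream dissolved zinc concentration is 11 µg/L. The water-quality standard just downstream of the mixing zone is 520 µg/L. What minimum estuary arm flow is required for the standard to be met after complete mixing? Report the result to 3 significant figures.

10900 L/s

Set C_mix = 520: (Q·11.00 + 3250·2230) / (Q + 3250) = 520
→ Q = 3250·(2230 − 520)/(520 − 11.00) = 10920 L/s.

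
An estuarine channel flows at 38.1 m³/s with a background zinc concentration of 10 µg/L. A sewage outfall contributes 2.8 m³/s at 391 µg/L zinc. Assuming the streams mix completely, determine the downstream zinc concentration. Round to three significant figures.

After mixing, C = (38.10·10.00 + 2.800·391.0) / 40.90 = 1476/40.90 = 36.08 µg/L.

36.1 µg/L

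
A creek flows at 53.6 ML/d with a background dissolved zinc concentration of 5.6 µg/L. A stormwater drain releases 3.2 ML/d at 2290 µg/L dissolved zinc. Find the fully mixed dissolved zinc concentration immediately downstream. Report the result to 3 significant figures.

Mass balance: C = (53.60·5.600 + 3.200·2290) / 56.80 = 7628/56.80 = 134.3 µg/L.

134 µg/L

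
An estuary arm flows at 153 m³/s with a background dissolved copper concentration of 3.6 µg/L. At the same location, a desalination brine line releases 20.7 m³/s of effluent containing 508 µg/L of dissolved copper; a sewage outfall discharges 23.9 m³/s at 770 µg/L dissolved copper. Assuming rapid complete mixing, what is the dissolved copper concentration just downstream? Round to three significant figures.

Conservation of mass: C = (153.0·3.600 + 20.70·508.0 + 23.90·770.0) / 197.6 = 29470/197.6 = 149.1 µg/L.

149 µg/L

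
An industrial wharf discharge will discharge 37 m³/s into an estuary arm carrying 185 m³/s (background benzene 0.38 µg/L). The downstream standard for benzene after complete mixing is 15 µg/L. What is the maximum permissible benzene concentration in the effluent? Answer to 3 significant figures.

At the limit, (Qr·Cr + Qe·Cₑ)/(Qr + Qe) = 15:
Cₑ = (222.0·15 − 185.0·0.3800) / 37.00 = 88.10 µg/L.

88.1 µg/L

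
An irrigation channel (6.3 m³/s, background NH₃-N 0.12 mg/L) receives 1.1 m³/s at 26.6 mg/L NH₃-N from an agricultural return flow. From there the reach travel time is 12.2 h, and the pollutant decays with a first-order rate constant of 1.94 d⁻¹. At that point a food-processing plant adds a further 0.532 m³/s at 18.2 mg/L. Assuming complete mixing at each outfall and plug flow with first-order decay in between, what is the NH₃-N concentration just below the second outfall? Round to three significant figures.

Mixed concentration C = ΣQC/ΣQ = (6.300·0.1200 + 1.100·26.60) / 7.400 = 30.02/7.400 = 4.056 mg/L; combined flow 7.400 m³/s.
First-order decay: C = 4.056·exp(−k·t) = 4.056·0.3730 = 1.513 mg/L.
Second outfall: C = (7.400·1.513 + 0.5320·18.20)/7.932 = 2.632 mg/L.

2.63 mg/L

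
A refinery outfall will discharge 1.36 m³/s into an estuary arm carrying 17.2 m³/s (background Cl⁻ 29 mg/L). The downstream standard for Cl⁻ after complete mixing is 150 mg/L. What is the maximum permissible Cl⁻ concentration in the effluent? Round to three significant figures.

At the limit, (Qr·Cr + Qe·Cₑ)/(Qr + Qe) = 150:
Cₑ = (18.56·150 − 17.20·29.00) / 1.360 = 1680 mg/L.

1680 mg/L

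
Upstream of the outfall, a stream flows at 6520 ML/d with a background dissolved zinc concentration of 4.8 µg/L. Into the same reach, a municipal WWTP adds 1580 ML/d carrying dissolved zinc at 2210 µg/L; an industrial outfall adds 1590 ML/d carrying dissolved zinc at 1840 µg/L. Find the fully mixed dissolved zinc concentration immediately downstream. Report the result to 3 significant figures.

666 µg/L

Conservation of mass: C = (6520·4.800 + 1580·2210 + 1590·1840) / 9690 = 6449000/9690 = 665.5 µg/L.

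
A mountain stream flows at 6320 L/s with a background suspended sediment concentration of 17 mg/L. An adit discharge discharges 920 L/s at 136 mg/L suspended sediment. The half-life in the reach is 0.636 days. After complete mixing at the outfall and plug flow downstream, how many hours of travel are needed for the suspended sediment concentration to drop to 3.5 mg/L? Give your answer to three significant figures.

Mixed concentration C = ΣQC/ΣQ = (6320·17.00 + 920.0·136.0) / 7240 = 232600/7240 = 32.12 mg/L.
Half-life 0.636 d → k = ln 2 / 0.636 = 1.090 d⁻¹.
32.12·exp(−k·t) = 3.5 → t = ln(32.12/3.5)/k = 175700 s = 48.82 h.

48.8 h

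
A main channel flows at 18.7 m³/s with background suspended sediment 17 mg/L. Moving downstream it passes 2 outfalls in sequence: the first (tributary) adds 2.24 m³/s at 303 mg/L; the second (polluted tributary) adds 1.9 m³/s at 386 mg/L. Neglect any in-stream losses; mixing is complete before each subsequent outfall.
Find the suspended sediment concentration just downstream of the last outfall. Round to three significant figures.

Below outfall 1: Q → 20.94 m³/s, C = (18.70·17.00 + 2.240·303.0)/20.94 = 47.59 mg/L.
Below outfall 2: Q → 22.84 m³/s, C = (20.94·47.59 + 1.900·386.0)/22.84 = 75.75 mg/L.

75.7 mg/L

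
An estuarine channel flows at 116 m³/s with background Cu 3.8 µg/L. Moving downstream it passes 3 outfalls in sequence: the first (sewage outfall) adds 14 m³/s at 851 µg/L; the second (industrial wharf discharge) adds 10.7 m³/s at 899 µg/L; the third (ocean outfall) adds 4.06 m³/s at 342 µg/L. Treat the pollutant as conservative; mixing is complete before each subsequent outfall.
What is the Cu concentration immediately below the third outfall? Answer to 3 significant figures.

Outfall 1: combined Q = 130.0 m³/s; C = (116.0·3.800 + 14.00·851.0)/130.0 = 95.04 µg/L.
Outfall 2: combined Q = 140.7 m³/s; C = (130.0·95.04 + 10.70·899.0)/140.7 = 156.2 µg/L.
Outfall 3: combined Q = 144.8 m³/s; C = (140.7·156.2 + 4.060·342.0)/144.8 = 161.4 µg/L.

161 µg/L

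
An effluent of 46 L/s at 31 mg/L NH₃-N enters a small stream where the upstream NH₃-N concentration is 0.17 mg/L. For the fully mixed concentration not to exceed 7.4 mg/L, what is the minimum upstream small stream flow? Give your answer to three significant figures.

150 L/s

Set C_mix = 7.4: (Q·0.1700 + 46.00·31.00) / (Q + 46.00) = 7.4
→ Q = 46.00·(31.00 − 7.4)/(7.4 − 0.1700) = 150.2 L/s.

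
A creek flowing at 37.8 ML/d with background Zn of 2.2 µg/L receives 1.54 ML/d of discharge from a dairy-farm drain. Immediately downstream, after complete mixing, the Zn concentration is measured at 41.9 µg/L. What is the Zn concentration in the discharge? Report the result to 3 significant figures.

Mass balance: 37.80·2.200 + 1.540·Cₑ = 39.34·41.90
→ Cₑ = (39.34·41.90 − 37.80·2.200) / 1.540 = 1016 µg/L.

1020 µg/L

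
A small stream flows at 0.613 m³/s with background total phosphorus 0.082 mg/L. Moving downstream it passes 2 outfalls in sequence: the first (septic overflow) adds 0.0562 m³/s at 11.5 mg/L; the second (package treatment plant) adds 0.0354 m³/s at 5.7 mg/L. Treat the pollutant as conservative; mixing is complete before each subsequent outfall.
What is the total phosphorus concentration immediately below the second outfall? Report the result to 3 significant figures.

Below outfall 1: Q → 0.6692 m³/s, C = (0.6130·0.08200 + 0.05620·11.50)/0.6692 = 1.041 mg/L.
Below outfall 2: Q → 0.7046 m³/s, C = (0.6692·1.041 + 0.03540·5.700)/0.7046 = 1.275 mg/L.

1.27 mg/L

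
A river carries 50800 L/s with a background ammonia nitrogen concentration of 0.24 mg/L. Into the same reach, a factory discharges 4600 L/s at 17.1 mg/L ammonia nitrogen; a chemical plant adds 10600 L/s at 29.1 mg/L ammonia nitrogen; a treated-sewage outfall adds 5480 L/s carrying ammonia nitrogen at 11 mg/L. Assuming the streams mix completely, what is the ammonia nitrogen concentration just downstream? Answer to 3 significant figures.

Mixed concentration C = ΣQC/ΣQ = (50800·0.2400 + 4600·17.10 + 10600·29.10 + 5480·11.00) / 71480 = 459600/71480 = 6.430 mg/L.

6.43 mg/L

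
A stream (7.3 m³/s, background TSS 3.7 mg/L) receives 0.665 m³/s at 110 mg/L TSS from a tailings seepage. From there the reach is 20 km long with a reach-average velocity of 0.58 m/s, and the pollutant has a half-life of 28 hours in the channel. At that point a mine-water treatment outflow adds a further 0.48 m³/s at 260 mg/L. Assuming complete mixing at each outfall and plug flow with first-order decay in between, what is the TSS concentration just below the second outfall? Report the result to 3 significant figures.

24.1 mg/L

Mixed concentration C = ΣQC/ΣQ = (7.300·3.700 + 0.6650·110.0) / 7.965 = 100.2/7.965 = 12.58 mg/L; combined flow 7.965 m³/s.
Travel time t = 20·1000 / 0.58 = 34480 s = 9.579 h.
Half-life 28 h → k = ln 2 / 28 = 0.02476 h⁻¹ = 0.5941 d⁻¹.
First-order decay: C = 12.58·exp(−k·t) = 12.58·0.7889 = 9.920 mg/L.
At the second outfall, C = (7.965·9.920 + 0.4800·260.0) / (7.965 + 0.4800) = 24.13 mg/L.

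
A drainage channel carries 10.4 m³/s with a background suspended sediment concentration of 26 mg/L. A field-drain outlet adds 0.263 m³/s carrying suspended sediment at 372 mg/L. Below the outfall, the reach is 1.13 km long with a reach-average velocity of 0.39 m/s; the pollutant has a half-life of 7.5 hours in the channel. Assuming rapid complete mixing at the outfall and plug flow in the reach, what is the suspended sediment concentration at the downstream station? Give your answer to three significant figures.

After mixing, C = (10.40·26.00 + 0.2630·372.0) / 10.66 = 368.2/10.66 = 34.53 mg/L.
Travel time t = 1.13·1000 / 0.39 = 2897 s = 0.8048 h.
Half-life 7.5 h → k = ln 2 / 7.5 = 0.09242 h⁻¹ = 2.218 d⁻¹.
First-order decay: C = 34.53·exp(−k·t) = 34.53·0.9283 = 32.06 mg/L.

32.1 mg/L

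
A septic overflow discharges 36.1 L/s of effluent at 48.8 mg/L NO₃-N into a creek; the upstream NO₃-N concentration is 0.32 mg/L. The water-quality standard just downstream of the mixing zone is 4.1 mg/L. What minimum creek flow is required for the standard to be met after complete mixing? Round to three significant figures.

Set C_mix = 4.1: (Q·0.3200 + 36.10·48.80) / (Q + 36.10) = 4.1
→ Q = 36.10·(48.80 − 4.1)/(4.1 − 0.3200) = 426.9 L/s.

427 L/s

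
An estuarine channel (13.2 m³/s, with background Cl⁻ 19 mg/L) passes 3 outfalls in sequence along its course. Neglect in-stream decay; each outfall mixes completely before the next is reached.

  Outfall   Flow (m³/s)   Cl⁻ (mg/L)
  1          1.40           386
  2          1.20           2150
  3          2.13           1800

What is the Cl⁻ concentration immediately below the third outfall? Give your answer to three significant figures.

402 mg/L

Outfall 1: combined Q = 14.60 m³/s; C = (13.20·19.00 + 1.400·386.0)/14.60 = 54.19 mg/L.
Outfall 2: combined Q = 15.80 m³/s; C = (14.60·54.19 + 1.200·2150)/15.80 = 213.4 mg/L.
Outfall 3: combined Q = 17.93 m³/s; C = (15.80·213.4 + 2.130·1800)/17.93 = 401.9 mg/L.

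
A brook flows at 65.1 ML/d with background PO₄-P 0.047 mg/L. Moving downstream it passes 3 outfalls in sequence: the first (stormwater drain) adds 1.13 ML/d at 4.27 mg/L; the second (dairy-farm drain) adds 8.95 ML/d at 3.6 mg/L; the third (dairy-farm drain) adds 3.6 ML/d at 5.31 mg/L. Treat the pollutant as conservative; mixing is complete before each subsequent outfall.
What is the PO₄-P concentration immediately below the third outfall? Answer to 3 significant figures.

After outfall 1: Q = 65.10 + 1.130 = 66.23 ML/d; C = (65.10·0.04700 + 1.130·4.270)/66.23 = 0.1191 mg/L.
After outfall 2: Q = 66.23 + 8.950 = 75.18 ML/d; C = (66.23·0.1191 + 8.950·3.600)/75.18 = 0.5335 mg/L.
After outfall 3: Q = 75.18 + 3.600 = 78.78 ML/d; C = (75.18·0.5335 + 3.600·5.310)/78.78 = 0.7517 mg/L.

0.752 mg/L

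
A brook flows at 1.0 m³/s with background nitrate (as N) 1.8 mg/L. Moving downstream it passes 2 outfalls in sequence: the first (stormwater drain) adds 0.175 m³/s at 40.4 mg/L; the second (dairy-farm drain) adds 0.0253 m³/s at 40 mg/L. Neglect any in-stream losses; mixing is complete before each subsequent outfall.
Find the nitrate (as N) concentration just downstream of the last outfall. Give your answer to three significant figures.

Below outfall 1: Q → 1.175 m³/s, C = (1.000·1.800 + 0.1750·40.40)/1.175 = 7.549 mg/L.
Below outfall 2: Q → 1.200 m³/s, C = (1.175·7.549 + 0.02530·40.00)/1.200 = 8.233 mg/L.

8.23 mg/L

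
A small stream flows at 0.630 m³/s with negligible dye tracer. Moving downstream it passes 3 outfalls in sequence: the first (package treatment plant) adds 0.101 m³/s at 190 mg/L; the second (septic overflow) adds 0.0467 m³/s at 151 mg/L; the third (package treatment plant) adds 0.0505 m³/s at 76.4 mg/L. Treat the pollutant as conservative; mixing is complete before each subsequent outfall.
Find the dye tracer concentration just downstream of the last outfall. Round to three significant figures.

36.3 mg/L

After outfall 1: Q = 0.6300 + 0.1010 = 0.7310 m³/s; C = (0.6300·0 + 0.1010·190.0)/0.7310 = 26.25 mg/L.
After outfall 2: Q = 0.7310 + 0.04670 = 0.7777 m³/s; C = (0.7310·26.25 + 0.04670·151.0)/0.7777 = 33.74 mg/L.
After outfall 3: Q = 0.7777 + 0.05050 = 0.8282 m³/s; C = (0.7777·33.74 + 0.05050·76.40)/0.8282 = 36.34 mg/L.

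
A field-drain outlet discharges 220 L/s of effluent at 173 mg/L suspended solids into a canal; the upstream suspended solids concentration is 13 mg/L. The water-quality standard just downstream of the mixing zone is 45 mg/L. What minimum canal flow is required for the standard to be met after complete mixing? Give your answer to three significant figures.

880 L/s

Set C_mix = 45: (Q·13.00 + 220.0·173.0) / (Q + 220.0) = 45
→ Q = 220.0·(173.0 − 45)/(45 − 13.00) = 880.0 L/s.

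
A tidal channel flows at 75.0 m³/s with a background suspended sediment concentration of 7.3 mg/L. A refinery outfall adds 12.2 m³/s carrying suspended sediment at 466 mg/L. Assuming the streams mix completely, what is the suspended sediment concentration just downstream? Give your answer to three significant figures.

71.5 mg/L

After mixing, C = (75.00·7.300 + 12.20·466.0) / 87.20 = 6233/87.20 = 71.48 mg/L.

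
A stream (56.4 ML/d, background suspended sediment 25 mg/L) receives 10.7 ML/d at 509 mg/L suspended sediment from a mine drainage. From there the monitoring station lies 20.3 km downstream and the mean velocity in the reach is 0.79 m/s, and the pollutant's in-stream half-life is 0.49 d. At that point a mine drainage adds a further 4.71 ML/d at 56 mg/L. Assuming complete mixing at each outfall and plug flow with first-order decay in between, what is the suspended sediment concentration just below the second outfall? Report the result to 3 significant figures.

After mixing, C = (56.40·25.00 + 10.70·509.0) / 67.10 = 6856/67.10 = 102.2 mg/L; combined flow 67.10 ML/d.
Travel time t = 20.3·1000 / 0.79 = 25700 s = 7.138 h.
Half-life 0.49 d → k = ln 2 / 0.49 = 1.415 d⁻¹.
After decay, C = 102.2 × e^(−kt) = 102.2 × 0.6566 = 67.09 mg/L.
Second outfall: C = (67.10·67.09 + 4.710·56.00)/71.81 = 66.36 mg/L.

66.4 mg/L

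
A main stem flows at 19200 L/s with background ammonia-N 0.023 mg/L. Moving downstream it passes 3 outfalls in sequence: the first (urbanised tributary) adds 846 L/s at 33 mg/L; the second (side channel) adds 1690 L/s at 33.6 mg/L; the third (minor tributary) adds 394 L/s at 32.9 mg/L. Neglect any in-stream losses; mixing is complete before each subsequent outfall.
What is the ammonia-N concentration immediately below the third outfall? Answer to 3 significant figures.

Below outfall 1: Q → 20050 L/s, C = (19200·0.02300 + 846.0·33.00)/20050 = 1.415 mg/L.
Below outfall 2: Q → 21740 L/s, C = (20050·1.415 + 1690·33.60)/21740 = 3.917 mg/L.
Below outfall 3: Q → 22130 L/s, C = (21740·3.917 + 394.0·32.90)/22130 = 4.433 mg/L.

4.43 mg/L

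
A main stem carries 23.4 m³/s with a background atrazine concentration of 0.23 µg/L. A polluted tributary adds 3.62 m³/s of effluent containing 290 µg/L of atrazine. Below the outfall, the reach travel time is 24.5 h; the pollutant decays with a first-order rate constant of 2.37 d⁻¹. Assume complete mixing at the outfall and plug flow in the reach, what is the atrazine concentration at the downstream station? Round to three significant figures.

Conservation of mass: C = (23.40·0.2300 + 3.620·290.0) / 27.02 = 1055/27.02 = 39.05 µg/L.
After decay, C = 39.05 × e^(−kt) = 39.05 × 0.08898 = 3.475 µg/L.

3.47 µg/L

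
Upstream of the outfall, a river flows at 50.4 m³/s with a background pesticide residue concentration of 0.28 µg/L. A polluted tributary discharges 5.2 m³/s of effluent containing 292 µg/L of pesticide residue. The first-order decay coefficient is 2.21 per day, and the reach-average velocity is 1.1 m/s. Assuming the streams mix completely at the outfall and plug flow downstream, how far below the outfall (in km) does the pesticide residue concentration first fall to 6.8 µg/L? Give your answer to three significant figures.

60.2 km

Mixed concentration C = ΣQC/ΣQ = (50.40·0.2800 + 5.200·292.0) / 55.60 = 1533/55.60 = 27.56 µg/L.
Set 27.56·exp(−k·t) = 6.8 → t = ln(27.56/6.8)/k = 54720 s = 15.20 h.
Distance = v·t = 1.1·54720 = 60190 m = 60.19 km.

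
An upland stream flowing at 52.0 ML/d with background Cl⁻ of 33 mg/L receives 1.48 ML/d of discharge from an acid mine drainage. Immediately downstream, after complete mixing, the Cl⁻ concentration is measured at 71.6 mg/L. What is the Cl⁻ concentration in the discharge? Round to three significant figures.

1430 mg/L

Mass balance: 52.00·33.00 + 1.480·Cₑ = 53.48·71.60
→ Cₑ = (53.48·71.60 − 52.00·33.00) / 1.480 = 1428 mg/L.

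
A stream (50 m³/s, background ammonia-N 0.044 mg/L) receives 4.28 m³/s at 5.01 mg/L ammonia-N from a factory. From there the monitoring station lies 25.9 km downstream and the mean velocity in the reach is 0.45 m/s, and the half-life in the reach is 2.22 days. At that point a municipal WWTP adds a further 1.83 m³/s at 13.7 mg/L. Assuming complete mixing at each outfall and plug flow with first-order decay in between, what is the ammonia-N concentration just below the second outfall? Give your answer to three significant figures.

0.789 mg/L

Mass balance: C = (50.00·0.04400 + 4.280·5.010) / 54.28 = 23.64/54.28 = 0.4356 mg/L; combined flow 54.28 m³/s.
Travel time t = 25.9·1000 / 0.45 = 57560 s = 15.99 h.
Half-life 2.22 d → k = ln 2 / 2.22 = 0.3122 d⁻¹.
After decay, C = 0.4356 × e^(−kt) = 0.4356 × 0.8122 = 0.3538 mg/L.
Second outfall: C = (54.28·0.3538 + 1.830·13.70)/56.11 = 0.7891 mg/L.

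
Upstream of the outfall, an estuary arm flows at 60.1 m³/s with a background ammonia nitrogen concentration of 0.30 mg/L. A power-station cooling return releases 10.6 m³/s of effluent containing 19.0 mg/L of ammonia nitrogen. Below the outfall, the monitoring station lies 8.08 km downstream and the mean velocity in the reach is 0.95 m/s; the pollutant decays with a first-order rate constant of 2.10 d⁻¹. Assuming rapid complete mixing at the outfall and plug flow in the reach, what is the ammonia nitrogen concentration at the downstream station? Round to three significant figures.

Flow-weighted average: C = (60.10·0.3000 + 10.60·19.00) / 70.70 = 219.4/70.70 = 3.104 mg/L.
Travel time t = 8.08·1000 / 0.95 = 8505 s = 2.363 h.
Applying C = C₀e^(−kt): 3.104 × 0.8132 = 2.524 mg/L.

2.52 mg/L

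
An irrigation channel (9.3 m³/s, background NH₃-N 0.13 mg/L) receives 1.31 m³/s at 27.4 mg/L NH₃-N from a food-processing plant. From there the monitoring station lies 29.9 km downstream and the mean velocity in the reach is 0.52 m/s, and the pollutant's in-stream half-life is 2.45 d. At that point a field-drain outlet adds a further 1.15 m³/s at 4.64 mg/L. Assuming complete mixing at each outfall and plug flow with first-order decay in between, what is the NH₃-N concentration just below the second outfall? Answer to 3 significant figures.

After mixing, C = (9.300·0.1300 + 1.310·27.40) / 10.61 = 37.10/10.61 = 3.497 mg/L; combined flow 10.61 m³/s.
Travel time t = 29.9·1000 / 0.52 = 57500 s = 15.97 h.
Half-life 2.45 d → k = ln 2 / 2.45 = 0.2829 d⁻¹.
After decay, C = 3.497 × e^(−kt) = 3.497 × 0.8284 = 2.897 mg/L.
At the second outfall, C = (10.61·2.897 + 1.150·4.640) / (10.61 + 1.150) = 3.067 mg/L.

3.07 mg/L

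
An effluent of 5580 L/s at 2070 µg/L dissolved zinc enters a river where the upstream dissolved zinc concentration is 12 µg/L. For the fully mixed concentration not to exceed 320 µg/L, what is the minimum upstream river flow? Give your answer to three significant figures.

31700 L/s

Set C_mix = 320: (Q·12.00 + 5580·2070) / (Q + 5580) = 320
→ Q = 5580·(2070 − 320)/(320 − 12.00) = 31700 L/s.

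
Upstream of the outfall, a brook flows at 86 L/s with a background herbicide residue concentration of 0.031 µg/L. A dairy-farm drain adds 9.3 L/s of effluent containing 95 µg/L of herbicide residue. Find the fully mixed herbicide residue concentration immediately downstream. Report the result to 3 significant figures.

9.30 µg/L

After mixing, C = (86.00·0.03100 + 9.300·95.00) / 95.30 = 886.2/95.30 = 9.299 µg/L.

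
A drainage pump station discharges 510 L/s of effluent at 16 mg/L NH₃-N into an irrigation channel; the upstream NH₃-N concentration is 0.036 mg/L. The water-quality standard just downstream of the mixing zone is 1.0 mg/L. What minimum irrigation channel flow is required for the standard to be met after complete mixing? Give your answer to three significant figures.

7940 L/s

Set C_mix = 1.0: (Q·0.03600 + 510.0·16.00) / (Q + 510.0) = 1.0
→ Q = 510.0·(16.00 − 1.0)/(1.0 − 0.03600) = 7936 L/s.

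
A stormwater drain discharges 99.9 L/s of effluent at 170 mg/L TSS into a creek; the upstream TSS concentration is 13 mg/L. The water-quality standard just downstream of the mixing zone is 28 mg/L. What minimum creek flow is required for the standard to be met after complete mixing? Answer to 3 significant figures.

Set C_mix = 28: (Q·13.00 + 99.90·170.0) / (Q + 99.90) = 28
→ Q = 99.90·(170.0 − 28)/(28 − 13.00) = 945.7 L/s.

946 L/s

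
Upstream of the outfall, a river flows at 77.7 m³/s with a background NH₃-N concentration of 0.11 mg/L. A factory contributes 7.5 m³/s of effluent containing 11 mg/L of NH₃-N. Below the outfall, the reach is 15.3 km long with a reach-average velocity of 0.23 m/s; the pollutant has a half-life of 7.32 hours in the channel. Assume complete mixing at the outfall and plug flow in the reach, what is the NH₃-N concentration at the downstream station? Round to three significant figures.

After mixing, C = (77.70·0.1100 + 7.500·11.00) / 85.20 = 91.05/85.20 = 1.069 mg/L.
Travel time t = 15.3·1000 / 0.23 = 66520 s = 18.48 h.
Half-life 7.32 h → k = ln 2 / 7.32 = 0.09469 h⁻¹ = 2.273 d⁻¹.
Applying C = C₀e^(−kt): 1.069 × 0.1738 = 0.1857 mg/L.

0.186 mg/L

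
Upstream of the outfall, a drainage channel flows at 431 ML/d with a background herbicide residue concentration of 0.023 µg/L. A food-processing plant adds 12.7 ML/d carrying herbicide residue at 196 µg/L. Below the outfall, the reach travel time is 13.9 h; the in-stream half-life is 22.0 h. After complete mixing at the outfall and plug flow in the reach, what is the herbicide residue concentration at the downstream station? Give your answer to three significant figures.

Mixed concentration C = ΣQC/ΣQ = (431.0·0.02300 + 12.70·196.0) / 443.7 = 2499/443.7 = 5.632 µg/L.
Half-life 22.0 h → k = ln 2 / 22.0 = 0.03151 h⁻¹ = 0.7562 d⁻¹.
Applying C = C₀e^(−kt): 5.632 × 0.6454 = 3.635 µg/L.

3.63 µg/L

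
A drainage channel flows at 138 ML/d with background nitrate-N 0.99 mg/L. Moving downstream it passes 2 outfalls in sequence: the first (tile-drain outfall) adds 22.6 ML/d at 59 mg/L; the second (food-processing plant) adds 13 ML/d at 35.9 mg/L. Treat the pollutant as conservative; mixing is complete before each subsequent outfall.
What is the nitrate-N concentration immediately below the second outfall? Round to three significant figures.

11.2 mg/L

After outfall 1: Q = 138.0 + 22.60 = 160.6 ML/d; C = (138.0·0.9900 + 22.60·59.00)/160.6 = 9.153 mg/L.
After outfall 2: Q = 160.6 + 13.00 = 173.6 ML/d; C = (160.6·9.153 + 13.00·35.90)/173.6 = 11.16 mg/L.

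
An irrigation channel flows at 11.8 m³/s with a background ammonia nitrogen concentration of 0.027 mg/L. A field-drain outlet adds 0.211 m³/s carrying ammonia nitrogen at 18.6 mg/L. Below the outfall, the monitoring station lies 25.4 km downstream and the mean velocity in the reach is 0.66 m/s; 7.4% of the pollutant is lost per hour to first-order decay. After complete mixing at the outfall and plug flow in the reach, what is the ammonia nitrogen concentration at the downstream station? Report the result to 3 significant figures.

0.155 mg/L

Conservation of mass: C = (11.80·0.02700 + 0.2110·18.60) / 12.01 = 4.243/12.01 = 0.3533 mg/L.
Travel time t = 25.4·1000 / 0.66 = 38480 s = 10.69 h.
7.4%/h lost → k = −ln(1 − 0.074) = 0.07688 h⁻¹.
Decay over the reach: 0.3533·exp(−kt) = 0.3533·0.4396 = 0.1553 mg/L.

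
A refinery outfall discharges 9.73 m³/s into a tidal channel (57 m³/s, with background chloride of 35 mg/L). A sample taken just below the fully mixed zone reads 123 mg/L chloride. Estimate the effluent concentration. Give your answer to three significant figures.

639 mg/L

Mass balance: 57.00·35.00 + 9.730·Cₑ = 66.73·123.0
→ Cₑ = (66.73·123.0 − 57.00·35.00) / 9.730 = 638.5 mg/L.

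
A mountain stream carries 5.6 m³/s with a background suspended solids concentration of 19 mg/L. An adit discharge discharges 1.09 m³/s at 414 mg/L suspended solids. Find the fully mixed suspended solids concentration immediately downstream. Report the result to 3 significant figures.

Mixed concentration C = ΣQC/ΣQ = (5.600·19.00 + 1.090·414.0) / 6.690 = 557.7/6.690 = 83.36 mg/L.

83.4 mg/L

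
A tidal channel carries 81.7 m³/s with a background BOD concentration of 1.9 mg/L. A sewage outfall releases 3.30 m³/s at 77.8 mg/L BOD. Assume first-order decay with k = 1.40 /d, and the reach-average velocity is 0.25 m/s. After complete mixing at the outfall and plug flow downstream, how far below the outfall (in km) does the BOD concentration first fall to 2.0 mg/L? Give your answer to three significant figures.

13.7 km

Flow-weighted average: C = (81.70·1.900 + 3.300·77.80) / 85.00 = 412.0/85.00 = 4.847 mg/L.
Set 4.847·exp(−k·t) = 2.0 → t = ln(4.847/2.0)/k = 54630 s = 15.17 h.
Distance = v·t = 0.25·54630 = 13660 m = 13.66 km.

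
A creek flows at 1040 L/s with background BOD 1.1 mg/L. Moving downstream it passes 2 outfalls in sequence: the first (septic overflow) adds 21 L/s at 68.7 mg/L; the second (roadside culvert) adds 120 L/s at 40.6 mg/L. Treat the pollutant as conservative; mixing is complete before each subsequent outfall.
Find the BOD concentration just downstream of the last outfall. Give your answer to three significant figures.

6.32 mg/L

Below outfall 1: Q → 1061 L/s, C = (1040·1.100 + 21.00·68.70)/1061 = 2.438 mg/L.
Below outfall 2: Q → 1181 L/s, C = (1061·2.438 + 120.0·40.60)/1181 = 6.316 mg/L.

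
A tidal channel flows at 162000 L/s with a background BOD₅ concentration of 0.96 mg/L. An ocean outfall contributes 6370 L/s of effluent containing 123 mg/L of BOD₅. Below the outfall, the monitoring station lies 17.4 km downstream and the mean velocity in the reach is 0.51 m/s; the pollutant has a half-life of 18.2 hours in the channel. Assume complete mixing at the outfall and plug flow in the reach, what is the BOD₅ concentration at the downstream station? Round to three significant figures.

3.89 mg/L

Mass balance: C = (162000·0.9600 + 6370·123.0) / 168400 = 939000/168400 = 5.577 mg/L.
Travel time t = 17.4·1000 / 0.51 = 34120 s = 9.477 h.
Half-life 18.2 h → k = ln 2 / 18.2 = 0.03809 h⁻¹ = 0.9140 d⁻¹.
Applying C = C₀e^(−kt): 5.577 × 0.6970 = 3.887 mg/L.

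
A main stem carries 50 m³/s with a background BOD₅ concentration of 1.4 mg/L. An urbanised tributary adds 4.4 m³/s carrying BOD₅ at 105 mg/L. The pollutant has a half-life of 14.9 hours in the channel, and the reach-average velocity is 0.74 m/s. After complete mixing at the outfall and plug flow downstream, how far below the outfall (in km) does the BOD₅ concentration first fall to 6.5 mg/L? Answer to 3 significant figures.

Conservation of mass: C = (50.00·1.400 + 4.400·105.0) / 54.40 = 532.0/54.40 = 9.779 mg/L.
Half-life 14.9 h → k = ln 2 / 14.9 = 0.04652 h⁻¹ = 1.116 d⁻¹.
Set 9.779·exp(−k·t) = 6.5 → t = ln(9.779/6.5)/k = 31610 s = 8.781 h.
Distance = v·t = 0.74·31610 = 23390 m = 23.39 km.

23.4 km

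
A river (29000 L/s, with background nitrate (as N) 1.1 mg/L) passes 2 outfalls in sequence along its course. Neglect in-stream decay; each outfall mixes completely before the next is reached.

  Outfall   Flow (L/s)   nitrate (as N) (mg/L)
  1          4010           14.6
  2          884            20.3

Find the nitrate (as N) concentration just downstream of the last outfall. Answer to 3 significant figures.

3.20 mg/L

Outfall 1: combined Q = 33010 L/s; C = (29000·1.100 + 4010·14.60)/33010 = 2.740 mg/L.
Outfall 2: combined Q = 33890 L/s; C = (33010·2.740 + 884.0·20.30)/33890 = 3.198 mg/L.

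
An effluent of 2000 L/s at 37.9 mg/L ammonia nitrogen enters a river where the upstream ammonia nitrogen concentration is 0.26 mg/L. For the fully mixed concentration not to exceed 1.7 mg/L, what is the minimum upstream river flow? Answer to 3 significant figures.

Set C_mix = 1.7: (Q·0.2600 + 2000·37.90) / (Q + 2000) = 1.7
→ Q = 2000·(37.90 − 1.7)/(1.7 − 0.2600) = 50280 L/s.

50300 L/s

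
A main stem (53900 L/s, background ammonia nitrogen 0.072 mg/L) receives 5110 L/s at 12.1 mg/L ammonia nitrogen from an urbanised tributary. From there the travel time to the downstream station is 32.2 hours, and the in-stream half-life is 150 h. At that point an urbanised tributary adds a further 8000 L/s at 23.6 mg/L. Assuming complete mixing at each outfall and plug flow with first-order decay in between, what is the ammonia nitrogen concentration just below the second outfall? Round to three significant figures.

Flow-weighted average: C = (53900·0.07200 + 5110·12.10) / 59010 = 65710/59010 = 1.114 mg/L; combined flow 59010 L/s.
Half-life 150 h → k = ln 2 / 150 = 0.004621 h⁻¹ = 0.1109 d⁻¹.
Applying C = C₀e^(−kt): 1.114 × 0.8617 = 0.9596 mg/L.
At the second outfall, C = (59010·0.9596 + 8000·23.60) / (59010 + 8000) = 3.663 mg/L.

3.66 mg/L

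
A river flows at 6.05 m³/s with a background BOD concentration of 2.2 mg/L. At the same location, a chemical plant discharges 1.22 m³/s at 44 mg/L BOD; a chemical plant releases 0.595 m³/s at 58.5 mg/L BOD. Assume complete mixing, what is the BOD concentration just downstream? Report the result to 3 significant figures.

Mixed concentration C = ΣQC/ΣQ = (6.050·2.200 + 1.220·44.00 + 0.5950·58.50) / 7.865 = 101.8/7.865 = 12.94 mg/L.

12.9 mg/L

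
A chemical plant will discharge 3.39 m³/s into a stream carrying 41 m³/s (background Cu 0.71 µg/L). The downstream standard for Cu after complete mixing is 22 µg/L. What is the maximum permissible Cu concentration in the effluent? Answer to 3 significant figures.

At the limit, (Qr·Cr + Qe·Cₑ)/(Qr + Qe) = 22:
Cₑ = (44.39·22 − 41.00·0.7100) / 3.390 = 279.5 µg/L.

279 µg/L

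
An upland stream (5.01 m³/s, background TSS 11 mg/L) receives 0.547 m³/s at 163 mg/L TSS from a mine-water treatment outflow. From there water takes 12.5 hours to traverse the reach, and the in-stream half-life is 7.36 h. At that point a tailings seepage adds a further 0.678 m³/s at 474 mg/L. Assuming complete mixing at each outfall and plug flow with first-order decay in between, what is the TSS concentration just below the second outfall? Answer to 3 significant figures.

58.7 mg/L

Mixed concentration C = ΣQC/ΣQ = (5.010·11.00 + 0.5470·163.0) / 5.557 = 144.3/5.557 = 25.96 mg/L; combined flow 5.557 m³/s.
Half-life 7.36 h → k = ln 2 / 7.36 = 0.09418 h⁻¹ = 2.260 d⁻¹.
Decay over the reach: 25.96·exp(−kt) = 25.96·0.3081 = 8.000 mg/L.
Second outfall: C = (5.557·8.000 + 0.6780·474.0)/6.235 = 58.67 mg/L.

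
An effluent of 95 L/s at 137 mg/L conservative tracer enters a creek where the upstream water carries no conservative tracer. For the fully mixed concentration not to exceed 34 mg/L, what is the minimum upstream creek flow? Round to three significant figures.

288 L/s

Set C_mix = 34: (Q·0 + 95.00·137.0) / (Q + 95.00) = 34
→ Q = 95.00·(137.0 − 34)/(34 − 0) = 287.8 L/s.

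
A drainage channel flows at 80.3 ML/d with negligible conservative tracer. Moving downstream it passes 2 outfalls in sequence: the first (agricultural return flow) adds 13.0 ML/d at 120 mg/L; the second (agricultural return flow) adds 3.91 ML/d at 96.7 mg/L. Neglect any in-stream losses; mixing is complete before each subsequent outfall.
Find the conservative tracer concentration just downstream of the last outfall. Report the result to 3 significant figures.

After outfall 1: Q = 80.30 + 13.00 = 93.30 ML/d; C = (80.30·0 + 13.00·120.0)/93.30 = 16.72 mg/L.
After outfall 2: Q = 93.30 + 3.910 = 97.21 ML/d; C = (93.30·16.72 + 3.910·96.70)/97.21 = 19.94 mg/L.

19.9 mg/L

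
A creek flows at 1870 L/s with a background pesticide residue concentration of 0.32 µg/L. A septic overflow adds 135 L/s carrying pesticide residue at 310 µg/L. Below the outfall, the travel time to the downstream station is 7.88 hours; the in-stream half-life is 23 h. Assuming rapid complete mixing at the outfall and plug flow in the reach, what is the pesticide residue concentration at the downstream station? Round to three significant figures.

16.7 µg/L

Mixed concentration C = ΣQC/ΣQ = (1870·0.3200 + 135.0·310.0) / 2005 = 42450/2005 = 21.17 µg/L.
Half-life 23 h → k = ln 2 / 23 = 0.03014 h⁻¹ = 0.7233 d⁻¹.
Decay over the reach: 21.17·exp(−kt) = 21.17·0.7886 = 16.70 µg/L.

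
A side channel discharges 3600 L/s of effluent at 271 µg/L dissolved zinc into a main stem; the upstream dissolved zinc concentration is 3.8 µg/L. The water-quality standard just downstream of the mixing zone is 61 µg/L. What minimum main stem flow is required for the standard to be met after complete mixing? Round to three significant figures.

Set C_mix = 61: (Q·3.800 + 3600·271.0) / (Q + 3600) = 61
→ Q = 3600·(271.0 − 61)/(61 − 3.800) = 13220 L/s.

13200 L/s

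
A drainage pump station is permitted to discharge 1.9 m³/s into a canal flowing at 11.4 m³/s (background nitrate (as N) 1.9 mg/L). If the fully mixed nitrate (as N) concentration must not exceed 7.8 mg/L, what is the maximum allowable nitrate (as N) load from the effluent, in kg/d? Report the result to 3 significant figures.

7090 kg/d

Mass balance at the limit: 11.40·1.900 + 1.900·Cₑ = 13.30·7.8 → Cₑ = 43.20 mg/L.
Load = 1.900 m³/s × 43.20 g/m³ × 86 400 s/d = 7092 kg/d.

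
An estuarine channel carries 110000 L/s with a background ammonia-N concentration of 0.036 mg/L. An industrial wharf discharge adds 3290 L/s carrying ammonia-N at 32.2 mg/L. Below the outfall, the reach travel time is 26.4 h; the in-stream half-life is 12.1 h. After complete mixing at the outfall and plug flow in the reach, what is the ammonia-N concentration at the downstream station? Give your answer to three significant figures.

0.214 mg/L

Flow-weighted average: C = (110000·0.03600 + 3290·32.20) / 113300 = 109900/113300 = 0.9701 mg/L.
Half-life 12.1 h → k = ln 2 / 12.1 = 0.05728 h⁻¹ = 1.375 d⁻¹.
After decay, C = 0.9701 × e^(−kt) = 0.9701 × 0.2204 = 0.2138 mg/L.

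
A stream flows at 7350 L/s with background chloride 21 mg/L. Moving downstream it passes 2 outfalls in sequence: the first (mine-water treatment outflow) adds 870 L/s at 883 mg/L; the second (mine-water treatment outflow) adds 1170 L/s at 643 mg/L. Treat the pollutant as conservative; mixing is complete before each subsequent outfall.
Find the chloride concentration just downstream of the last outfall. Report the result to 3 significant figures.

Below outfall 1: Q → 8220 L/s, C = (7350·21.00 + 870.0·883.0)/8220 = 112.2 mg/L.
Below outfall 2: Q → 9390 L/s, C = (8220·112.2 + 1170·643.0)/9390 = 178.4 mg/L.

178 mg/L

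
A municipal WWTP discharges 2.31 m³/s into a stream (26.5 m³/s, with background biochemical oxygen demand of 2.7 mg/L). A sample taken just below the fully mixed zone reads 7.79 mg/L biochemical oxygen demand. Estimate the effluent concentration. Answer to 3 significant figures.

66.2 mg/L

Mass balance: 26.50·2.700 + 2.310·Cₑ = 28.81·7.790
→ Cₑ = (28.81·7.790 − 26.50·2.700) / 2.310 = 66.18 mg/L.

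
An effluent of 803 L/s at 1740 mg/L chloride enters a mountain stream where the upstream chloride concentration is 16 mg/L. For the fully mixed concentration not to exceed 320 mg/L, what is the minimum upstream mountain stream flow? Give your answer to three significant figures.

3750 L/s

Set C_mix = 320: (Q·16.00 + 803.0·1740) / (Q + 803.0) = 320
→ Q = 803.0·(1740 − 320)/(320 − 16.00) = 3751 L/s.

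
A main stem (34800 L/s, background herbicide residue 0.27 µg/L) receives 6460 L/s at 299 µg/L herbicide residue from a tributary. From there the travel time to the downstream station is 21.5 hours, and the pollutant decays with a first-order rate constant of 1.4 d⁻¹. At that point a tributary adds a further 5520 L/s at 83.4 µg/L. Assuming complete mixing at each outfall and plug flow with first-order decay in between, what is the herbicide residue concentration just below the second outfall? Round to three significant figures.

21.7 µg/L

Flow-weighted average: C = (34800·0.2700 + 6460·299.0) / 41260 = 1941000/41260 = 47.04 µg/L; combined flow 41260 L/s.
After decay, C = 47.04 × e^(−kt) = 47.04 × 0.2853 = 13.42 µg/L.
At the second outfall, C = (41260·13.42 + 5520·83.40) / (41260 + 5520) = 21.68 µg/L.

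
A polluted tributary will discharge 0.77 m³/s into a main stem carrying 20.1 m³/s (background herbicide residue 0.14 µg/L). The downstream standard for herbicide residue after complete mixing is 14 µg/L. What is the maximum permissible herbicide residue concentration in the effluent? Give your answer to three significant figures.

At the limit, (Qr·Cr + Qe·Cₑ)/(Qr + Qe) = 14:
Cₑ = (20.87·14 − 20.10·0.1400) / 0.7700 = 375.8 µg/L.

376 µg/L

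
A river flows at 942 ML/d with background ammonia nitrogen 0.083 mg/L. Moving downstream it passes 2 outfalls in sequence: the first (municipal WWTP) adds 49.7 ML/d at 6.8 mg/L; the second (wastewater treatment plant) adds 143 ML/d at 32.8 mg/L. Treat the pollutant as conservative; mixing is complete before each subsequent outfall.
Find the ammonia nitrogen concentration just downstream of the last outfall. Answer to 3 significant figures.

4.50 mg/L

Below outfall 1: Q → 991.7 ML/d, C = (942.0·0.08300 + 49.70·6.800)/991.7 = 0.4196 mg/L.
Below outfall 2: Q → 1135 ML/d, C = (991.7·0.4196 + 143.0·32.80)/1135 = 4.500 mg/L.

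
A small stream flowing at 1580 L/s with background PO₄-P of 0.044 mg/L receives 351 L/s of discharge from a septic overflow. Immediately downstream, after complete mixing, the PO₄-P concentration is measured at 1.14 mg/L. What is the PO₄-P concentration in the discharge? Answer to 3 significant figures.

6.07 mg/L

Mass balance: 1580·0.04400 + 351.0·Cₑ = 1931·1.140
→ Cₑ = (1931·1.140 − 1580·0.04400) / 351.0 = 6.074 mg/L.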